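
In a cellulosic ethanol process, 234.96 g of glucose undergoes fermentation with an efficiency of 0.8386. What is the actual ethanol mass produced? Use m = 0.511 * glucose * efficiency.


Actual ethanol: m = 0.511 * 234.96 * 0.8386
m = 100.6861 g

100.6861 g


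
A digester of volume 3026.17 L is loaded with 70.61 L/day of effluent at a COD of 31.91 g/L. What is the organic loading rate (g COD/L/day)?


OLR = Q * S / V
= 70.61 * 31.91 / 3026.17
= 0.7446 g/L/day

0.7446 g/L/day


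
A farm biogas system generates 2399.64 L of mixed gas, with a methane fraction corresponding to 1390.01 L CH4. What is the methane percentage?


CH4% = V_CH4 / V_total * 100
= 1390.01 / 2399.64 * 100
= 57.9258%

57.9258%


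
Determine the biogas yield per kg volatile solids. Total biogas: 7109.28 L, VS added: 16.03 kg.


Y = V / VS
= 7109.28 / 16.03
= 443.4984 L/kg VS

443.4984 L/kg VS


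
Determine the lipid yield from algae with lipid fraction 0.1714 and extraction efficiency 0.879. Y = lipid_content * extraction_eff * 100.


Y = lipid_content * extraction_eff * 100
= 0.1714 * 0.879 * 100
= 15.0661%

15.0661%


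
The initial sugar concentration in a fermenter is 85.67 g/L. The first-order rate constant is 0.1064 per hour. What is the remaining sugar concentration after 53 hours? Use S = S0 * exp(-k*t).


S = S0 * exp(-k * t)
S = 85.67 * exp(-0.1064 * 53)
S = 0.3046 g/L

0.3046 g/L


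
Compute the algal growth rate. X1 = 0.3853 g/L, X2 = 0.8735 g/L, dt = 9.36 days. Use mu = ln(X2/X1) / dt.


mu = ln(X2/X1) / dt
= ln(0.8735/0.3853) / 9.36
= 0.0874 per day

0.0874 per day


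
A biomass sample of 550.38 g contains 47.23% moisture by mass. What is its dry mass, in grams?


Wd = Ww * (1 - MC/100)
= 550.38 * (1 - 47.23/100)
= 290.4355 g

290.4355 g


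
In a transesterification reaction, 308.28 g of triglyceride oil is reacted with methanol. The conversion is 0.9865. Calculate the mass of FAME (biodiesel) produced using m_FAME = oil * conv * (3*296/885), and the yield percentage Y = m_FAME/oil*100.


m_FAME = oil * conv * (3 * 296 / 885) = oil * conv * (888/885)
= 308.28 * 0.9865 * 888 / 885
= 305.1491 g
Y = m_FAME / oil * 100 = conv * (888/885) * 100
= 0.9865 * 888 / 885 * 100
= 98.98%

305.1491 g FAME; Y = 98.98%


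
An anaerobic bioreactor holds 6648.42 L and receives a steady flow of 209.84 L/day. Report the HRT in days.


HRT = V / Q
= 6648.42 / 209.84
= 31.6833 days

31.6833 days


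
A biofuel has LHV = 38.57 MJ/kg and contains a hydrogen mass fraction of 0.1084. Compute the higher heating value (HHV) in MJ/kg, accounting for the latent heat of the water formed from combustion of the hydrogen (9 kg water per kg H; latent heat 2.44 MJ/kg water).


HHV = LHV + H_frac * 9 * 2.44
= 38.57 + 0.1084 * 9 * 2.44
= 40.9505 MJ/kg

40.9505 MJ/kg


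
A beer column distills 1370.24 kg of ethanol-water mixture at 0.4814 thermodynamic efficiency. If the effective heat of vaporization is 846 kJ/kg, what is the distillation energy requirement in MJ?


E = m * 846 / (eta * 1000)
= 1370.24 * 846 / (0.4814 * 1000)
= 2408.0246 MJ

2408.0246 MJ


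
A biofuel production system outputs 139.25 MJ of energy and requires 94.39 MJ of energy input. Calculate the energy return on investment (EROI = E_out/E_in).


EROI = E_out / E_in
= 139.25 / 94.39
= 1.4753

1.4753


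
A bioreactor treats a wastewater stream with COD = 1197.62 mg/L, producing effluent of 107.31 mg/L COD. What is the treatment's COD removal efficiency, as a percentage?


eta = (COD_in - COD_out) / COD_in * 100
= (1197.62 - 107.31) / 1197.62 * 100
= 91.0397%

91.0397%


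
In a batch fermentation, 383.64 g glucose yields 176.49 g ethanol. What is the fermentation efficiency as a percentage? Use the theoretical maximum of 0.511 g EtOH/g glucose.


Fermentation efficiency = (actual / (0.511 * glucose)) * 100
= (176.49 / (0.511 * 383.64)) * 100
= 90.0275%

90.0275%


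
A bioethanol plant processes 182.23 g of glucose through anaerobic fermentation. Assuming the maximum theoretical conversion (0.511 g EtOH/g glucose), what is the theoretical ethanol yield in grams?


Theoretical ethanol yield: m_EtOH = 0.511 * m_glucose
m_EtOH = 0.511 * 182.23 = 93.1195 g

93.1195 g


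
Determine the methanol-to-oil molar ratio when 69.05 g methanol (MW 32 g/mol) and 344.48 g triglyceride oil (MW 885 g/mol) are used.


Molar ratio = n_MeOH / n_oil = (MeOH/32) / (oil/885) = (MeOH * 885) / (32 * oil)
= (69.05 * 885) / (32 * 344.48)
= 5.5436

5.5436


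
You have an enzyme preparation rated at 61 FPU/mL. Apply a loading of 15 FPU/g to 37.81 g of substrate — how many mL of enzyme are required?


V = dosage * m_sub / activity
V = 15 * 37.81 / 61
V = 9.2975 mL

9.2975 mL


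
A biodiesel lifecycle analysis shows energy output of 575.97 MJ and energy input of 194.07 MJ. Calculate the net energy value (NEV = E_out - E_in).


NEV = E_out - E_in
= 575.97 - 194.07
= 381.9000 MJ

381.9000 MJ


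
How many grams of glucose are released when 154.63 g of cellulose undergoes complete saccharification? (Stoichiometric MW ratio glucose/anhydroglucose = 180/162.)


glucose = cellulose * 180/162
= 154.63 * 180/162
= 171.8111 g

171.8111 g


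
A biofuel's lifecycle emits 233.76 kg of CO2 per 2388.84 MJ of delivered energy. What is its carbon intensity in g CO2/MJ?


CI = CO2 * 1000 / E
= 233.76 * 1000 / 2388.84
= 97.8550 g CO2/MJ

97.8550 g CO2/MJ


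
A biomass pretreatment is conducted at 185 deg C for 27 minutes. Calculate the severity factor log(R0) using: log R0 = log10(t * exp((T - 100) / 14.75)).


logR0 = log10(t * exp((T - 100) / 14.75))
= log10(27 * exp((185 - 100) / 14.75))
= 3.9341

3.9341


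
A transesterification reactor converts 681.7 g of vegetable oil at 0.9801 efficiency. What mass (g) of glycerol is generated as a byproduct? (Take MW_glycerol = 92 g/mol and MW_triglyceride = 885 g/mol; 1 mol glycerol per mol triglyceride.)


glycerol = oil * conv * (92/885)
= 681.7 * 0.9801 * 92 / 885
= 69.4558 g

69.4558 g


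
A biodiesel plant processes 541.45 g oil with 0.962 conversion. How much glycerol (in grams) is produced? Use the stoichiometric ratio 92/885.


glycerol = oil * conv * (92/885)
= 541.45 * 0.962 * 92 / 885
= 54.1474 g

54.1474 g


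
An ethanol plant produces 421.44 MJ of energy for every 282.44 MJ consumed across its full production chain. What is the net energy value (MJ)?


NEV = E_out - E_in
= 421.44 - 282.44
= 139.0000 MJ

139.0000 MJ


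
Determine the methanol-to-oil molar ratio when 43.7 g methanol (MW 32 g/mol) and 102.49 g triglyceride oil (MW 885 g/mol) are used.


Molar ratio = n_MeOH / n_oil = (MeOH/32) / (oil/885) = (MeOH * 885) / (32 * oil)
= (43.7 * 885) / (32 * 102.49)
= 11.7922

11.7922


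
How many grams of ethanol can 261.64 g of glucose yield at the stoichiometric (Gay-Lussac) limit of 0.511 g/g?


Theoretical ethanol yield: m_EtOH = 0.511 * m_glucose
m_EtOH = 0.511 * 261.64 = 133.6980 g

133.6980 g


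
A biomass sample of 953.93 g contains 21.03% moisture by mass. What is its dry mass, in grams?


Wd = Ww * (1 - MC/100)
= 953.93 * (1 - 21.03/100)
= 753.3185 g

753.3185 g


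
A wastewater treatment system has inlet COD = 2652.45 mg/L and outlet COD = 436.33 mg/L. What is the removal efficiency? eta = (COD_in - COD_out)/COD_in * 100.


eta = (COD_in - COD_out) / COD_in * 100
= (2652.45 - 436.33) / 2652.45 * 100
= 83.5499%

83.5499%


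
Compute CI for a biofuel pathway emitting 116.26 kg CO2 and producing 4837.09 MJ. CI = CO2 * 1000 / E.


CI = CO2 * 1000 / E
= 116.26 * 1000 / 4837.09
= 24.0351 g CO2/MJ

24.0351 g CO2/MJ


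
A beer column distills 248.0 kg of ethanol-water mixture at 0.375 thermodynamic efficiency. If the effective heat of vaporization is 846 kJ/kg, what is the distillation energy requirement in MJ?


E = m * 846 / (eta * 1000)
= 248.0 * 846 / (0.375 * 1000)
= 559.4880 MJ

559.4880 MJ


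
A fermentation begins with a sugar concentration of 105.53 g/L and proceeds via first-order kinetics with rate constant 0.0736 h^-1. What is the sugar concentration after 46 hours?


S = S0 * exp(-k * t)
S = 105.53 * exp(-0.0736 * 46)
S = 3.5730 g/L

3.5730 g/L


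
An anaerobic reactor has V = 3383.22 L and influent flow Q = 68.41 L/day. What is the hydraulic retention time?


HRT = V / Q
= 3383.22 / 68.41
= 49.4551 days

49.4551 days


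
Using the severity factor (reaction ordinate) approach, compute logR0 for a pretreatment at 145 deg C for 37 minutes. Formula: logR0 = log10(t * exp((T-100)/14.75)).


logR0 = log10(t * exp((T - 100) / 14.75))
= log10(37 * exp((145 - 100) / 14.75))
= 2.8932

2.8932


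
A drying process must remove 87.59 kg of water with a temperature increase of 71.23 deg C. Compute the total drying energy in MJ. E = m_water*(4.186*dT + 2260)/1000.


E = m_water * (4.186 * dT + 2260) / 1000
= 87.59 * (4.186 * 71.23 + 2260) / 1000
= 224.0700 MJ

224.0700 MJ


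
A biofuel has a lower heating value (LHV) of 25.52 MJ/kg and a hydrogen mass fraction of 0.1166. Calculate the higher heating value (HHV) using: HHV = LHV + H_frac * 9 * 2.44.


HHV = LHV + H_frac * 9 * 2.44
= 25.52 + 0.1166 * 9 * 2.44
= 28.0805 MJ/kg

28.0805 MJ/kg


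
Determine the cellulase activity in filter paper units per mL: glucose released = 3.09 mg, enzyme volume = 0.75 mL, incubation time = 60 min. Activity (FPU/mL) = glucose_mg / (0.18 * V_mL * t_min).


Activity = glucose_mg / (0.18 mg/umol * V_mL * t_min)
= 3.09 / (0.18 * 0.75 * 60)
= 0.3815 FPU/mL

0.3815 FPU/mL


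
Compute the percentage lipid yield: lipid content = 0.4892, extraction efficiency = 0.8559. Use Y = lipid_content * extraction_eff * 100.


Y = lipid_content * extraction_eff * 100
= 0.4892 * 0.8559 * 100
= 41.8706%

41.8706%


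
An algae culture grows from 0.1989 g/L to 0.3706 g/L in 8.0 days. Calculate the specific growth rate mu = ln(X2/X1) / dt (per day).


mu = ln(X2/X1) / dt
= ln(0.3706/0.1989) / 8.0
= 0.0778 per day

0.0778 per day


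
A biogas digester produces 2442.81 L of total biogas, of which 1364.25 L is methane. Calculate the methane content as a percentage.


CH4% = V_CH4 / V_total * 100
= 1364.25 / 2442.81 * 100
= 55.8476%

55.8476%


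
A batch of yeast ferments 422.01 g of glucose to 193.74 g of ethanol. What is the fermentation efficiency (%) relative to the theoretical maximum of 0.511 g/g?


Fermentation efficiency = (actual / (0.511 * glucose)) * 100
= (193.74 / (0.511 * 422.01)) * 100
= 89.8412%

89.8412%


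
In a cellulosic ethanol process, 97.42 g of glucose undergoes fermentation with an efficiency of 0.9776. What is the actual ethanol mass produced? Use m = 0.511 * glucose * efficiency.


Actual ethanol: m = 0.511 * 97.42 * 0.9776
m = 48.6665 g

48.6665 g


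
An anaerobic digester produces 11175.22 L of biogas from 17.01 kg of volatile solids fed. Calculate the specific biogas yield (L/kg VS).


Y = V / VS
= 11175.22 / 17.01
= 656.9794 L/kg VS

656.9794 L/kg VS


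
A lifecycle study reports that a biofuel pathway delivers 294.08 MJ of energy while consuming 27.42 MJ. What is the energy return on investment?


EROI = E_out / E_in
= 294.08 / 27.42
= 10.7250

10.7250


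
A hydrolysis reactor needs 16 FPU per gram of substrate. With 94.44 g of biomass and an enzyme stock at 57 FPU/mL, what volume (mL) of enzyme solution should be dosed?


V = dosage * m_sub / activity
V = 16 * 94.44 / 57
V = 26.5095 mL

26.5095 mL


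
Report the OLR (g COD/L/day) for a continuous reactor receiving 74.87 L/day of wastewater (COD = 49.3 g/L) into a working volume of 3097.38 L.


OLR = Q * S / V
= 74.87 * 49.3 / 3097.38
= 1.1917 g/L/day

1.1917 g/L/day


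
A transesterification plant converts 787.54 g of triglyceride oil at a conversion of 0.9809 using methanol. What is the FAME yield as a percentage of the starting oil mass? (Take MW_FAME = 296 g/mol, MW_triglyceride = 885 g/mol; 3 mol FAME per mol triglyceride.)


m_FAME = oil * conv * (3 * 296 / 885) = oil * conv * (888/885)
= 787.54 * 0.9809 * 888 / 885
= 775.1166 g
Y = m_FAME / oil * 100 = conv * (888/885) * 100
= 0.9809 * 888 / 885 * 100
= 98.42%

98.42%


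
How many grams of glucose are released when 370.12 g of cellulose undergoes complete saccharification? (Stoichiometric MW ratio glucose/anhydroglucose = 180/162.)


glucose = cellulose * 180/162
= 370.12 * 180/162
= 411.2444 g

411.2444 g


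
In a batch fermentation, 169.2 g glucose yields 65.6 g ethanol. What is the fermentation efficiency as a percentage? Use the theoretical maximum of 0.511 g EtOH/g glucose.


Fermentation efficiency = (actual / (0.511 * glucose)) * 100
= (65.6 / (0.511 * 169.2)) * 100
= 75.8722%

75.8722%


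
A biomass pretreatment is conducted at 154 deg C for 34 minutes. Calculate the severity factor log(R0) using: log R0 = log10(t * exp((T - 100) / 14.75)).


logR0 = log10(t * exp((T - 100) / 14.75))
= log10(34 * exp((154 - 100) / 14.75))
= 3.1214

3.1214


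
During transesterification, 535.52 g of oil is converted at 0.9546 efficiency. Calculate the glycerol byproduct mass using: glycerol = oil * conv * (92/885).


glycerol = oil * conv * (92/885)
= 535.52 * 0.9546 * 92 / 885
= 53.1425 g

53.1425 g


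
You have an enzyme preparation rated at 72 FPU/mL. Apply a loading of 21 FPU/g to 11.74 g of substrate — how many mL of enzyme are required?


V = dosage * m_sub / activity
V = 21 * 11.74 / 72
V = 3.4242 mL

3.4242 mL


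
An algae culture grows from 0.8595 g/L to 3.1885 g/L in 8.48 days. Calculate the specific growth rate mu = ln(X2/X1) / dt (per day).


mu = ln(X2/X1) / dt
= ln(3.1885/0.8595) / 8.48
= 0.1546 per day

0.1546 per day


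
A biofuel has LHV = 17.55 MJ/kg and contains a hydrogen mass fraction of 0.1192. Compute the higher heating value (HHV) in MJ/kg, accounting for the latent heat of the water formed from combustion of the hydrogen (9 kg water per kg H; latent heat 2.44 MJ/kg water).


HHV = LHV + H_frac * 9 * 2.44
= 17.55 + 0.1192 * 9 * 2.44
= 20.1676 MJ/kg

20.1676 MJ/kg


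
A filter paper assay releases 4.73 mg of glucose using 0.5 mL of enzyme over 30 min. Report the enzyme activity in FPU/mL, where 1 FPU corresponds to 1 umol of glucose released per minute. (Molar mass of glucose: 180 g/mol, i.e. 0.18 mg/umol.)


Activity = glucose_mg / (0.18 mg/umol * V_mL * t_min)
= 4.73 / (0.18 * 0.5 * 30)
= 1.7519 FPU/mL

1.7519 FPU/mL


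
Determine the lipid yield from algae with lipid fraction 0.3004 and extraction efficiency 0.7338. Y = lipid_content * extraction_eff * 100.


Y = lipid_content * extraction_eff * 100
= 0.3004 * 0.7338 * 100
= 22.0434%

22.0434%


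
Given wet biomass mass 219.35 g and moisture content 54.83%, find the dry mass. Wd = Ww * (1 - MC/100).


Wd = Ww * (1 - MC/100)
= 219.35 * (1 - 54.83/100)
= 99.0804 g

99.0804 g


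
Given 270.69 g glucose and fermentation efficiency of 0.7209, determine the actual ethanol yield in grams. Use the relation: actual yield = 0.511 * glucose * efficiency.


Actual ethanol: m = 0.511 * 270.69 * 0.7209
m = 99.7168 g

99.7168 g


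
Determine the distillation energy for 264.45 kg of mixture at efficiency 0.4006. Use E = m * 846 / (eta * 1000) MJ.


E = m * 846 / (eta * 1000)
= 264.45 * 846 / (0.4006 * 1000)
= 558.4740 MJ

558.4740 MJ


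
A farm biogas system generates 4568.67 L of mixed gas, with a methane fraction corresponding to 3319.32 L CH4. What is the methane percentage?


CH4% = V_CH4 / V_total * 100
= 3319.32 / 4568.67 * 100
= 72.6540%

72.6540%


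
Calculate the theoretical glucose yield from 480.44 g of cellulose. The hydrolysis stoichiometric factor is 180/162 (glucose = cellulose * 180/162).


glucose = cellulose * 180/162
= 480.44 * 180/162
= 533.8222 g

533.8222 g


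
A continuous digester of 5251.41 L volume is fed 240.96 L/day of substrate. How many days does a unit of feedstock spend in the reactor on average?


HRT = V / Q
= 5251.41 / 240.96
= 21.7937 days

21.7937 days


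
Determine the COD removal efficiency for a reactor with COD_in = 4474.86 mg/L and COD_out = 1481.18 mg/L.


eta = (COD_in - COD_out) / COD_in * 100
= (4474.86 - 1481.18) / 4474.86 * 100
= 66.9000%

66.9000%


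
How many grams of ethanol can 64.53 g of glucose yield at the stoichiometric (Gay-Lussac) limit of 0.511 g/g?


Theoretical ethanol yield: m_EtOH = 0.511 * m_glucose
m_EtOH = 0.511 * 64.53 = 32.9748 g

32.9748 g


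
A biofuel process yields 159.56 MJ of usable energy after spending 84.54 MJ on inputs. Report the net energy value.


NEV = E_out - E_in
= 159.56 - 84.54
= 75.0200 MJ

75.0200 MJ


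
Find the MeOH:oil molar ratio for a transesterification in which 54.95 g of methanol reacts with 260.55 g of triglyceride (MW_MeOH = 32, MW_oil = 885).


Molar ratio = n_MeOH / n_oil = (MeOH/32) / (oil/885) = (MeOH * 885) / (32 * oil)
= (54.95 * 885) / (32 * 260.55)
= 5.8327

5.8327


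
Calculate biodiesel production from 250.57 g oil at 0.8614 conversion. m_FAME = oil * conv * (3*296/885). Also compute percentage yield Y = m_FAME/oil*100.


m_FAME = oil * conv * (3 * 296 / 885) = oil * conv * (888/885)
= 250.57 * 0.8614 * 888 / 885
= 216.5727 g
Y = m_FAME / oil * 100 = conv * (888/885) * 100
= 0.8614 * 888 / 885 * 100
= 86.43%

216.5727 g FAME; Y = 86.43%


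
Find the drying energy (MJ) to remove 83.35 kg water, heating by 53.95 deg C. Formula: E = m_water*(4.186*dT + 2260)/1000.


E = m_water * (4.186 * dT + 2260) / 1000
= 83.35 * (4.186 * 53.95 + 2260) / 1000
= 207.1943 MJ

207.1943 MJ


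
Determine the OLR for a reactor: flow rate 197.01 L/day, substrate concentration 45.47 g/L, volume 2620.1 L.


OLR = Q * S / V
= 197.01 * 45.47 / 2620.1
= 3.4190 g/L/day

3.4190 g/L/day


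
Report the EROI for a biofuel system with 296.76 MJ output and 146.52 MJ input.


EROI = E_out / E_in
= 296.76 / 146.52
= 2.0254

2.0254


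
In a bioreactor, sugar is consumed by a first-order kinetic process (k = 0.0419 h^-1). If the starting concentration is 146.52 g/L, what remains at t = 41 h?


S = S0 * exp(-k * t)
S = 146.52 * exp(-0.0419 * 41)
S = 26.2919 g/L

26.2919 g/L


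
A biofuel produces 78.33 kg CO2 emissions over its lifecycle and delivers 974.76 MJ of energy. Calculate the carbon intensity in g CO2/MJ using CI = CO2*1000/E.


CI = CO2 * 1000 / E
= 78.33 * 1000 / 974.76
= 80.3582 g CO2/MJ

80.3582 g CO2/MJ


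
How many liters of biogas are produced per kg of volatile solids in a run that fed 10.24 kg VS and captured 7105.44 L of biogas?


Y = V / VS
= 7105.44 / 10.24
= 693.8906 L/kg VS

693.8906 L/kg VS


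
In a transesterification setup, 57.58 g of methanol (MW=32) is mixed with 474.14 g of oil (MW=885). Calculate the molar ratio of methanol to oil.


Molar ratio = n_MeOH / n_oil = (MeOH/32) / (oil/885) = (MeOH * 885) / (32 * oil)
= (57.58 * 885) / (32 * 474.14)
= 3.3586

3.3586


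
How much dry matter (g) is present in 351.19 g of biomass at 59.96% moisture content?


Wd = Ww * (1 - MC/100)
= 351.19 * (1 - 59.96/100)
= 140.6165 g

140.6165 g


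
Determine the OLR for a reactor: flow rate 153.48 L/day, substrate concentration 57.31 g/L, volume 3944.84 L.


OLR = Q * S / V
= 153.48 * 57.31 / 3944.84
= 2.2297 g/L/day

2.2297 g/L/day


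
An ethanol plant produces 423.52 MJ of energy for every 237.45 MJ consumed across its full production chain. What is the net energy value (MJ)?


NEV = E_out - E_in
= 423.52 - 237.45
= 186.0700 MJ

186.0700 MJ


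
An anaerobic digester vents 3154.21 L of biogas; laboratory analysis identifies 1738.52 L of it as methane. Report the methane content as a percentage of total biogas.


CH4% = V_CH4 / V_total * 100
= 1738.52 / 3154.21 * 100
= 55.1174%

55.1174%


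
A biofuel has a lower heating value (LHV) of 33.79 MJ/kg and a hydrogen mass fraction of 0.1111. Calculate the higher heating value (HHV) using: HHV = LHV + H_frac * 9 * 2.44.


HHV = LHV + H_frac * 9 * 2.44
= 33.79 + 0.1111 * 9 * 2.44
= 36.2298 MJ/kg

36.2298 MJ/kg


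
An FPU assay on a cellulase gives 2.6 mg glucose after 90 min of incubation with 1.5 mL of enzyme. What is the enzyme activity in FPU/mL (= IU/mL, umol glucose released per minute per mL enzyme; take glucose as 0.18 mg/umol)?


Activity = glucose_mg / (0.18 mg/umol * V_mL * t_min)
= 2.6 / (0.18 * 1.5 * 90)
= 0.1070 FPU/mL

0.1070 FPU/mL


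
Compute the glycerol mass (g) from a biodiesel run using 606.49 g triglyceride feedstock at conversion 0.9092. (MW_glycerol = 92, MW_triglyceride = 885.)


glycerol = oil * conv * (92/885)
= 606.49 * 0.9092 * 92 / 885
= 57.3228 g

57.3228 g


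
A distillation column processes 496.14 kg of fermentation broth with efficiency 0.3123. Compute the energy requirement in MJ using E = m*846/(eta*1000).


E = m * 846 / (eta * 1000)
= 496.14 * 846 / (0.3123 * 1000)
= 1344.0104 MJ

1344.0104 MJ


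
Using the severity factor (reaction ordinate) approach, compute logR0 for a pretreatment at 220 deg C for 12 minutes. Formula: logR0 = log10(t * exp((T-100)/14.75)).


logR0 = log10(t * exp((T - 100) / 14.75))
= log10(12 * exp((220 - 100) / 14.75))
= 4.6124

4.6124


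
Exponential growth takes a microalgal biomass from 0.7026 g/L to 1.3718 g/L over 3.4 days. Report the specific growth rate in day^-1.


mu = ln(X2/X1) / dt
= ln(1.3718/0.7026) / 3.4
= 0.1968 per day

0.1968 per day


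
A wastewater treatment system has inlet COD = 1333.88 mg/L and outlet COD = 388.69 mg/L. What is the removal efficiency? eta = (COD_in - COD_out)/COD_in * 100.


eta = (COD_in - COD_out) / COD_in * 100
= (1333.88 - 388.69) / 1333.88 * 100
= 70.8602%

70.8602%


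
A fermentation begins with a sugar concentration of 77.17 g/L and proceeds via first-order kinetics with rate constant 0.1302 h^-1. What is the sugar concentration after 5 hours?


S = S0 * exp(-k * t)
S = 77.17 * exp(-0.1302 * 5)
S = 40.2460 g/L

40.2460 g/L


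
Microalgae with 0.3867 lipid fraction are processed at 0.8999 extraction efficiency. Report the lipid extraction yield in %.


Y = lipid_content * extraction_eff * 100
= 0.3867 * 0.8999 * 100
= 34.7991%

34.7991%


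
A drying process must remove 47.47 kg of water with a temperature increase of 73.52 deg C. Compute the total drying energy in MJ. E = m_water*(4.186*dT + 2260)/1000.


E = m_water * (4.186 * dT + 2260) / 1000
= 47.47 * (4.186 * 73.52 + 2260) / 1000
= 121.8913 MJ

121.8913 MJ


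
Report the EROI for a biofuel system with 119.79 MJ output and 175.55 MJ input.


EROI = E_out / E_in
= 119.79 / 175.55
= 0.6824

0.6824


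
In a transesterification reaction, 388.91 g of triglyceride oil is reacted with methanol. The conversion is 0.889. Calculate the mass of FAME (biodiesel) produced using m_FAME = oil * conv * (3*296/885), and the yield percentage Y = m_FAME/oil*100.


m_FAME = oil * conv * (3 * 296 / 885) = oil * conv * (888/885)
= 388.91 * 0.889 * 888 / 885
= 346.9130 g
Y = m_FAME / oil * 100 = conv * (888/885) * 100
= 0.889 * 888 / 885 * 100
= 89.20%

346.9130 g FAME; Y = 89.20%


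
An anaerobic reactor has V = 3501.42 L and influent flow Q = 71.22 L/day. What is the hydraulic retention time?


HRT = V / Q
= 3501.42 / 71.22
= 49.1634 days

49.1634 days


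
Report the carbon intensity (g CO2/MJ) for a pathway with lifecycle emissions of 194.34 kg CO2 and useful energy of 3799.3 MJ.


CI = CO2 * 1000 / E
= 194.34 * 1000 / 3799.3
= 51.1515 g CO2/MJ

51.1515 g CO2/MJ


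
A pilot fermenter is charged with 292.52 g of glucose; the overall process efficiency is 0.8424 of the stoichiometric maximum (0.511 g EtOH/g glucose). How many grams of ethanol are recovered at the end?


Actual ethanol: m = 0.511 * 292.52 * 0.8424
m = 125.9200 g

125.9200 g


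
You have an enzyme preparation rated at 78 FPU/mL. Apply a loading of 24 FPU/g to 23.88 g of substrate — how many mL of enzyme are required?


V = dosage * m_sub / activity
V = 24 * 23.88 / 78
V = 7.3477 mL

7.3477 mL


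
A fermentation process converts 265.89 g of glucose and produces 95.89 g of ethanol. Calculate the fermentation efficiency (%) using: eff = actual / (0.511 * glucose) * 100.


Fermentation efficiency = (actual / (0.511 * glucose)) * 100
= (95.89 / (0.511 * 265.89)) * 100
= 70.5749%

70.5749%


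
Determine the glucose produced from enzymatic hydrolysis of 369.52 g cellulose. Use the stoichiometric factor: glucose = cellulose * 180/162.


glucose = cellulose * 180/162
= 369.52 * 180/162
= 410.5778 g

410.5778 g


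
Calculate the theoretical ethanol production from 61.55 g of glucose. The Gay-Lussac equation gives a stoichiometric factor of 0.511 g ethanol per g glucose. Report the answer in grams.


Theoretical ethanol yield: m_EtOH = 0.511 * m_glucose
m_EtOH = 0.511 * 61.55 = 31.4520 g

31.4520 g


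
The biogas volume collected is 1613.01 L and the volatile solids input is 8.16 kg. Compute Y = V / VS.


Y = V / VS
= 1613.01 / 8.16
= 197.6728 L/kg VS

197.6728 L/kg VS


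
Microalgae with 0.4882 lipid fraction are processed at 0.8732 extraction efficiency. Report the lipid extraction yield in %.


Y = lipid_content * extraction_eff * 100
= 0.4882 * 0.8732 * 100
= 42.6296%

42.6296%


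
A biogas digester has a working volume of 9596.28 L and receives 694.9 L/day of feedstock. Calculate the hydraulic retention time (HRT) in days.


HRT = V / Q
= 9596.28 / 694.9
= 13.8096 days

13.8096 days


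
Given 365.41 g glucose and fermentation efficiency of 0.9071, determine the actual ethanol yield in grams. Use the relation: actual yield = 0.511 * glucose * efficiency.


Actual ethanol: m = 0.511 * 365.41 * 0.9071
m = 169.3778 g

169.3778 g


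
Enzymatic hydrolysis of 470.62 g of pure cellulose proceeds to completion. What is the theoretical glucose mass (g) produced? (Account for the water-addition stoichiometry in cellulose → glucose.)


glucose = cellulose * 180/162
= 470.62 * 180/162
= 522.9111 g

522.9111 g


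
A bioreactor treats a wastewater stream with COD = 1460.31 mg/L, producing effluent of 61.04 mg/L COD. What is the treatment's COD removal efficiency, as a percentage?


eta = (COD_in - COD_out) / COD_in * 100
= (1460.31 - 61.04) / 1460.31 * 100
= 95.8201%

95.8201%


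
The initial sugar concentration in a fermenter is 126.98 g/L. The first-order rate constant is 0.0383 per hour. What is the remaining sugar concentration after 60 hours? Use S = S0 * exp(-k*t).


S = S0 * exp(-k * t)
S = 126.98 * exp(-0.0383 * 60)
S = 12.7564 g/L

12.7564 g/L


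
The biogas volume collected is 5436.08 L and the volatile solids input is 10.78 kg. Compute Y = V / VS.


Y = V / VS
= 5436.08 / 10.78
= 504.2746 L/kg VS

504.2746 L/kg VS


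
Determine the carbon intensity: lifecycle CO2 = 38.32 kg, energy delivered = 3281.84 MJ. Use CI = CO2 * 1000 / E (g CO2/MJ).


CI = CO2 * 1000 / E
= 38.32 * 1000 / 3281.84
= 11.6764 g CO2/MJ

11.6764 g CO2/MJ


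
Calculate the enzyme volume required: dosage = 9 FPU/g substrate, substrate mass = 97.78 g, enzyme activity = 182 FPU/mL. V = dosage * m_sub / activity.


V = dosage * m_sub / activity
V = 9 * 97.78 / 182
V = 4.8353 mL

4.8353 mL


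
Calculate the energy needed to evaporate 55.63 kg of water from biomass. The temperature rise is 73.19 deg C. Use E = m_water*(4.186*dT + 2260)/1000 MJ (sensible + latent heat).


E = m_water * (4.186 * dT + 2260) / 1000
= 55.63 * (4.186 * 73.19 + 2260) / 1000
= 142.7673 MJ

142.7673 MJ


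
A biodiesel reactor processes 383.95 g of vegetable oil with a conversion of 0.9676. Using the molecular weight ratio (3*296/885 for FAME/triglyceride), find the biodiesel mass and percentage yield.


m_FAME = oil * conv * (3 * 296 / 885) = oil * conv * (888/885)
= 383.95 * 0.9676 * 888 / 885
= 372.7694 g
Y = m_FAME / oil * 100 = conv * (888/885) * 100
= 0.9676 * 888 / 885 * 100
= 97.09%

372.7694 g FAME; Y = 97.09%


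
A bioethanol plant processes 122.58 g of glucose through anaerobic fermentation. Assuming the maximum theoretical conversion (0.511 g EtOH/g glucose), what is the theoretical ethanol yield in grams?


Theoretical ethanol yield: m_EtOH = 0.511 * m_glucose
m_EtOH = 0.511 * 122.58 = 62.6384 g

62.6384 g


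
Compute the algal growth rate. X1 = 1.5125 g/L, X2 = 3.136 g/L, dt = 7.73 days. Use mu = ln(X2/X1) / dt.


mu = ln(X2/X1) / dt
= ln(3.136/1.5125) / 7.73
= 0.0943 per day

0.0943 per day


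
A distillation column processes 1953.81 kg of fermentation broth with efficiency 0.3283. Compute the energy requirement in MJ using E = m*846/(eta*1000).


E = m * 846 / (eta * 1000)
= 1953.81 * 846 / (0.3283 * 1000)
= 5034.7952 MJ

5034.7952 MJ


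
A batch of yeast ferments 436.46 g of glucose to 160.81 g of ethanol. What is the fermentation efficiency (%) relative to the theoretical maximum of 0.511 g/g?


Fermentation efficiency = (actual / (0.511 * glucose)) * 100
= (160.81 / (0.511 * 436.46)) * 100
= 72.1021%

72.1021%


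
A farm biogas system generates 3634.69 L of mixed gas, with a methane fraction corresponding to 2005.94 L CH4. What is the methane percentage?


CH4% = V_CH4 / V_total * 100
= 2005.94 / 3634.69 * 100
= 55.1888%

55.1888%


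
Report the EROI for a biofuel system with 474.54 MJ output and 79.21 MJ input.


EROI = E_out / E_in
= 474.54 / 79.21
= 5.9909

5.9909


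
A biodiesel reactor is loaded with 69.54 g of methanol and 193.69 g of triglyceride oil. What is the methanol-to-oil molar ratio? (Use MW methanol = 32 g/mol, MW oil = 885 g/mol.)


Molar ratio = n_MeOH / n_oil = (MeOH/32) / (oil/885) = (MeOH * 885) / (32 * oil)
= (69.54 * 885) / (32 * 193.69)
= 9.9293

9.9293


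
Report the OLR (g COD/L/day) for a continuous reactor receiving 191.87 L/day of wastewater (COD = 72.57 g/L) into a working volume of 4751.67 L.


OLR = Q * S / V
= 191.87 * 72.57 / 4751.67
= 2.9303 g/L/day

2.9303 g/L/day


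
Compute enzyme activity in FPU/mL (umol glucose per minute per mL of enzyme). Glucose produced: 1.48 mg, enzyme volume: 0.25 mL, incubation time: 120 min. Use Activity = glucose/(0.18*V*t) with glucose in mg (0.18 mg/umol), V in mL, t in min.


Activity = glucose_mg / (0.18 mg/umol * V_mL * t_min)
= 1.48 / (0.18 * 0.25 * 120)
= 0.2741 FPU/mL

0.2741 FPU/mL


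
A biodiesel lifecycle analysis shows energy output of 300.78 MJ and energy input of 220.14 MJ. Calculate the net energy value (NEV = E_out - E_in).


NEV = E_out - E_in
= 300.78 - 220.14
= 80.6400 MJ

80.6400 MJ


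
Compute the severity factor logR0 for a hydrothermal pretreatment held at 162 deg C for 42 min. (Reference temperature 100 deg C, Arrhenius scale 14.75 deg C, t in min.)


logR0 = log10(t * exp((T - 100) / 14.75))
= log10(42 * exp((162 - 100) / 14.75))
= 3.4488

3.4488


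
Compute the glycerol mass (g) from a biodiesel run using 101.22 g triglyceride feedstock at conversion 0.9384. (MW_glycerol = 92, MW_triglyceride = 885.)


glycerol = oil * conv * (92/885)
= 101.22 * 0.9384 * 92 / 885
= 9.8741 g

9.8741 g


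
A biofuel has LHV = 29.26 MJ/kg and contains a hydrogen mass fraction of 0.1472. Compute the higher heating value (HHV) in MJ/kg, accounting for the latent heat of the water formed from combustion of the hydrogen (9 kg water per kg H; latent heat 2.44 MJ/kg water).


HHV = LHV + H_frac * 9 * 2.44
= 29.26 + 0.1472 * 9 * 2.44
= 32.4925 MJ/kg

32.4925 MJ/kg


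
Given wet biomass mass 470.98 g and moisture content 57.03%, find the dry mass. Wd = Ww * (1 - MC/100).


Wd = Ww * (1 - MC/100)
= 470.98 * (1 - 57.03/100)
= 202.3801 g

202.3801 g


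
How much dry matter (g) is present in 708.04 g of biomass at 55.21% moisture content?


Wd = Ww * (1 - MC/100)
= 708.04 * (1 - 55.21/100)
= 317.1311 g

317.1311 g


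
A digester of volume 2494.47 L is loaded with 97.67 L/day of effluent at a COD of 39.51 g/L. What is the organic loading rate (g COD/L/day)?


OLR = Q * S / V
= 97.67 * 39.51 / 2494.47
= 1.5470 g/L/day

1.5470 g/L/day


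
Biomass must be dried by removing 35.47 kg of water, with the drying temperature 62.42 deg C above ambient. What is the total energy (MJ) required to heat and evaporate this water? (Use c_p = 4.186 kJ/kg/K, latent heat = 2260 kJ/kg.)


E = m_water * (4.186 * dT + 2260) / 1000
= 35.47 * (4.186 * 62.42 + 2260) / 1000
= 89.4302 MJ

89.4302 MJ


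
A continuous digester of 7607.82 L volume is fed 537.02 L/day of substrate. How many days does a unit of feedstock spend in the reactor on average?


HRT = V / Q
= 7607.82 / 537.02
= 14.1667 days

14.1667 days


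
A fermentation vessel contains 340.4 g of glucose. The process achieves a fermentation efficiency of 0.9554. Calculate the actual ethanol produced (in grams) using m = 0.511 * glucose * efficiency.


Actual ethanol: m = 0.511 * 340.4 * 0.9554
m = 166.1865 g

166.1865 g


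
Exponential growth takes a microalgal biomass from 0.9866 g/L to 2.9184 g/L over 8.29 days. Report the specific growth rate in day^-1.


mu = ln(X2/X1) / dt
= ln(2.9184/0.9866) / 8.29
= 0.1308 per day

0.1308 per day


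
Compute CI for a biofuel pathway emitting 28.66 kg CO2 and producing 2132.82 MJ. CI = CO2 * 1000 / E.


CI = CO2 * 1000 / E
= 28.66 * 1000 / 2132.82
= 13.4376 g CO2/MJ

13.4376 g CO2/MJ


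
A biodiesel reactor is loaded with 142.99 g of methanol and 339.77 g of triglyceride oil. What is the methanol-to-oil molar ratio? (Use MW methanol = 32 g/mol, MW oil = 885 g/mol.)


Molar ratio = n_MeOH / n_oil = (MeOH/32) / (oil/885) = (MeOH * 885) / (32 * oil)
= (142.99 * 885) / (32 * 339.77)
= 11.6390

11.6390


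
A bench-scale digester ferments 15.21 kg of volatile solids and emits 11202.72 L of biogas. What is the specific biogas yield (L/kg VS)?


Y = V / VS
= 11202.72 / 15.21
= 736.5365 L/kg VS

736.5365 L/kg VS


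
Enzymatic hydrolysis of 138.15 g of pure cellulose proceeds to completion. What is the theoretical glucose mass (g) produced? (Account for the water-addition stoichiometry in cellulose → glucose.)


glucose = cellulose * 180/162
= 138.15 * 180/162
= 153.5000 g

153.5000 g


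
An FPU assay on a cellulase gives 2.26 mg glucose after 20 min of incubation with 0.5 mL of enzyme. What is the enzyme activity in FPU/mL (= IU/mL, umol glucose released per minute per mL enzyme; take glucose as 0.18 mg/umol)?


Activity = glucose_mg / (0.18 mg/umol * V_mL * t_min)
= 2.26 / (0.18 * 0.5 * 20)
= 1.2556 FPU/mL

1.2556 FPU/mL


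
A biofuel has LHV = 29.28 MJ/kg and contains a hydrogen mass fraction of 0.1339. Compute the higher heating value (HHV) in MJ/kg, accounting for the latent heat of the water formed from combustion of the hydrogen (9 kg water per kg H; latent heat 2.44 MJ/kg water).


HHV = LHV + H_frac * 9 * 2.44
= 29.28 + 0.1339 * 9 * 2.44
= 32.2204 MJ/kg

32.2204 MJ/kg


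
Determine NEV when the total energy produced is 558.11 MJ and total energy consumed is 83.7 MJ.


NEV = E_out - E_in
= 558.11 - 83.7
= 474.4100 MJ

474.4100 MJ


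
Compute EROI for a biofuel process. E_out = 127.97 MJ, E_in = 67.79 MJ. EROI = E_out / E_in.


EROI = E_out / E_in
= 127.97 / 67.79
= 1.8877

1.8877


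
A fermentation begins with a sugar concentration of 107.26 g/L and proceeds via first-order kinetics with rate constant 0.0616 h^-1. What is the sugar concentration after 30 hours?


S = S0 * exp(-k * t)
S = 107.26 * exp(-0.0616 * 30)
S = 16.8990 g/L

16.8990 g/L


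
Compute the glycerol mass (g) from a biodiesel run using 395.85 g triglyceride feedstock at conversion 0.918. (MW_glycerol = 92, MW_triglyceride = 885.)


glycerol = oil * conv * (92/885)
= 395.85 * 0.918 * 92 / 885
= 37.7762 g

37.7762 g


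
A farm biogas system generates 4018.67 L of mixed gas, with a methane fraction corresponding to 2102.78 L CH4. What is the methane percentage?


CH4% = V_CH4 / V_total * 100
= 2102.78 / 4018.67 * 100
= 52.3253%

52.3253%


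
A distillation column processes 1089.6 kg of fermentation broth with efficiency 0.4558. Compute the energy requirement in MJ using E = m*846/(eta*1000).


E = m * 846 / (eta * 1000)
= 1089.6 * 846 / (0.4558 * 1000)
= 2022.3817 MJ

2022.3817 MJ


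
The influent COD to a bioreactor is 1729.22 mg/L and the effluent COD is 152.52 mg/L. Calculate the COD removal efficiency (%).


eta = (COD_in - COD_out) / COD_in * 100
= (1729.22 - 152.52) / 1729.22 * 100
= 91.1798%

91.1798%


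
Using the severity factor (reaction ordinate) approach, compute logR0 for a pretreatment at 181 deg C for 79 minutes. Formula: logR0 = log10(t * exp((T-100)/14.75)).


logR0 = log10(t * exp((T - 100) / 14.75))
= log10(79 * exp((181 - 100) / 14.75))
= 4.2826

4.2826


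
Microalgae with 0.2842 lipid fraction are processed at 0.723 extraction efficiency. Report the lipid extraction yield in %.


Y = lipid_content * extraction_eff * 100
= 0.2842 * 0.723 * 100
= 20.5477%

20.5477%


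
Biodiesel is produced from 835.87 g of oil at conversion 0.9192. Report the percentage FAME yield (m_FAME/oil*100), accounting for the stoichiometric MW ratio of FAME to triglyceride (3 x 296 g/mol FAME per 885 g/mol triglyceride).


m_FAME = oil * conv * (3 * 296 / 885) = oil * conv * (888/885)
= 835.87 * 0.9192 * 888 / 885
= 770.9362 g
Y = m_FAME / oil * 100 = conv * (888/885) * 100
= 0.9192 * 888 / 885 * 100
= 92.23%

92.23%


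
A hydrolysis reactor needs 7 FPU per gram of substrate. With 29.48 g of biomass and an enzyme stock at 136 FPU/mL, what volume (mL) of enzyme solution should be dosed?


V = dosage * m_sub / activity
V = 7 * 29.48 / 136
V = 1.5174 mL

1.5174 mL


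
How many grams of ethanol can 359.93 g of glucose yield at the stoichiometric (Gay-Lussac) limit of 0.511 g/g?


Theoretical ethanol yield: m_EtOH = 0.511 * m_glucose
m_EtOH = 0.511 * 359.93 = 183.9242 g

183.9242 g


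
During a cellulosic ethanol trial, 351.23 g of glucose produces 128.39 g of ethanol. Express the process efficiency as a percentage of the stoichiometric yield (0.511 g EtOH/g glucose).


Fermentation efficiency = (actual / (0.511 * glucose)) * 100
= (128.39 / (0.511 * 351.23)) * 100
= 71.5350%

71.5350%


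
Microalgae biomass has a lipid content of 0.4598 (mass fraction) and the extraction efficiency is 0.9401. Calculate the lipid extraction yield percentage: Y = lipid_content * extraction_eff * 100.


Y = lipid_content * extraction_eff * 100
= 0.4598 * 0.9401 * 100
= 43.2258%

43.2258%


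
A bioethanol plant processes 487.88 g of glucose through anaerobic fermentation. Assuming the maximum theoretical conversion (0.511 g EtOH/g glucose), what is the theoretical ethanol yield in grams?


Theoretical ethanol yield: m_EtOH = 0.511 * m_glucose
m_EtOH = 0.511 * 487.88 = 249.3067 g

249.3067 g


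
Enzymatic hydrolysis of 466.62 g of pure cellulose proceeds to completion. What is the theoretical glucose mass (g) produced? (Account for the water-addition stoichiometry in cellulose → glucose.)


glucose = cellulose * 180/162
= 466.62 * 180/162
= 518.4667 g

518.4667 g


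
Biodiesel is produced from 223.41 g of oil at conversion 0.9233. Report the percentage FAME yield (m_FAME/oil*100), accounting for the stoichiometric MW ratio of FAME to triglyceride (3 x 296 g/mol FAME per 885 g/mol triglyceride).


m_FAME = oil * conv * (3 * 296 / 885) = oil * conv * (888/885)
= 223.41 * 0.9233 * 888 / 885
= 206.9737 g
Y = m_FAME / oil * 100 = conv * (888/885) * 100
= 0.9233 * 888 / 885 * 100
= 92.64%

92.64%


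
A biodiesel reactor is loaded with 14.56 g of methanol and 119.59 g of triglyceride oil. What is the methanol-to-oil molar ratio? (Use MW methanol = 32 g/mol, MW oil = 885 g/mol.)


Molar ratio = n_MeOH / n_oil = (MeOH/32) / (oil/885) = (MeOH * 885) / (32 * oil)
= (14.56 * 885) / (32 * 119.59)
= 3.3671

3.3671
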